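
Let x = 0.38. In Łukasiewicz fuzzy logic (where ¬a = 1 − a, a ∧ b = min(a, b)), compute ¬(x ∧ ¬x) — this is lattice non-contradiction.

0.62

¬x = 1 − 0.38 = 0.62
x ∧ ¬x = min(0.38, 0.62) = 0.38
¬(x ∧ ¬x) = 1 − 0.38 = 0.62
(The value 0.62 < 1 shows this instance is not satisfied; not a Ł∞-tautology — its value is 1 − min(a, 1−a).)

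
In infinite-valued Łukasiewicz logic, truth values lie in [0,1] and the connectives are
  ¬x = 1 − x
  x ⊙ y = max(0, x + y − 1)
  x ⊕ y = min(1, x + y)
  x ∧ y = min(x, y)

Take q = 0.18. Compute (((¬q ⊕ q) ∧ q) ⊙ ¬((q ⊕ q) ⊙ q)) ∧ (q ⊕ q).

0.18

¬q = 1 − 0.18 = 0.82
¬q ⊕ q = min(1, 0.82 + 0.18) = min(1, 1.00) = 1.00
(¬q ⊕ q) ∧ q = min(1.00, 0.18) = 0.18
q ⊕ q = min(1, 0.18 + 0.18) = min(1, 0.36) = 0.36
(q ⊕ q) ⊙ q = max(0, 0.36 + 0.18 − 1) = max(0, -0.46) = 0.00
¬((q ⊕ q) ⊙ q) = 1 − 0.00 = 1.00
((¬q ⊕ q) ∧ q) ⊙ ¬((q ⊕ q) ⊙ q) = max(0, 0.18 + 1.00 − 1) = max(0, 0.18) = 0.18
(((¬q ⊕ q) ∧ q) ⊙ ¬((q ⊕ q) ⊙ q)) ∧ (q ⊕ q) = min(0.18, 0.36) = 0.18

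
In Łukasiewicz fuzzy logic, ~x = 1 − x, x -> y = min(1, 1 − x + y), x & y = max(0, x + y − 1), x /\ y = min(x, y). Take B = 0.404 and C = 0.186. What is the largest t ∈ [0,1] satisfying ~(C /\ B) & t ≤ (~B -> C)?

C /\ B = min(0.186, 0.404) = 0.186
~(C /\ B) = 1 − 0.186 = 0.814
So the left factor is ~(C /\ B) = 0.814.
~B = 1 − 0.404 = 0.596
~B -> C = min(1, 1 − 0.596 + 0.186) = min(1, 0.590) = 0.590
So the right-hand bound is ~B -> C = 0.590.
The residuum of the Łukasiewicz t-norm gives the supremum: min(1, 1 − 0.814 + 0.590).
1 − 0.814 + 0.590 = 0.776, so t = min(1, 0.776) = 0.776.
Check: 0.814 & 0.776 = max(0, 0.590) = 0.590 ≤ 0.590.

0.776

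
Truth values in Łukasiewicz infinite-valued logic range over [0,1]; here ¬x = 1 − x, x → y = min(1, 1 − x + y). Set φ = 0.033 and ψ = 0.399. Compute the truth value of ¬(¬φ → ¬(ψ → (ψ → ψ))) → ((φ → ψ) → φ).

0.066

¬φ = 1 − 0.033 = 0.967
ψ → ψ = min(1, 1 − 0.399 + 0.399) = min(1, 1.000) = 1.000
ψ → (ψ → ψ) = min(1, 1 − 0.399 + 1.000) = min(1, 1.601) = 1.000
¬(ψ → (ψ → ψ)) = 1 − 1.000 = 0.000
¬φ → ¬(ψ → (ψ → ψ)) = min(1, 1 − 0.967 + 0.000) = min(1, 0.033) = 0.033
¬(¬φ → ¬(ψ → (ψ → ψ))) = 1 − 0.033 = 0.967
φ → ψ = min(1, 1 − 0.033 + 0.399) = min(1, 1.366) = 1.000
(φ → ψ) → φ = min(1, 1 − 1.000 + 0.033) = min(1, 0.033) = 0.033
¬(¬φ → ¬(ψ → (ψ → ψ))) → ((φ → ψ) → φ) = min(1, 1 − 0.967 + 0.033) = min(1, 0.066) = 0.066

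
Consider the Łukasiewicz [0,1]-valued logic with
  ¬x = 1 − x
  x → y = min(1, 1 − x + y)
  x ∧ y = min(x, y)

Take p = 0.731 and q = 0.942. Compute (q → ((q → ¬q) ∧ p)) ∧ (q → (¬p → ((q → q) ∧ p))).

¬q = 1 − 0.942 = 0.058
q → ¬q = min(1, 1 − 0.942 + 0.058) = min(1, 0.116) = 0.116
(q → ¬q) ∧ p = min(0.116, 0.731) = 0.116
q → ((q → ¬q) ∧ p) = min(1, 1 − 0.942 + 0.116) = min(1, 0.174) = 0.174
¬p = 1 − 0.731 = 0.269
q → q = min(1, 1 − 0.942 + 0.942) = min(1, 1.000) = 1.000
(q → q) ∧ p = min(1.000, 0.731) = 0.731
¬p → ((q → q) ∧ p) = min(1, 1 − 0.269 + 0.731) = min(1, 1.462) = 1.000
q → (¬p → ((q → q) ∧ p)) = min(1, 1 − 0.942 + 1.000) = min(1, 1.058) = 1.000
(q → ((q → ¬q) ∧ p)) ∧ (q → (¬p → ((q → q) ∧ p))) = min(0.174, 1.000) = 0.174

0.174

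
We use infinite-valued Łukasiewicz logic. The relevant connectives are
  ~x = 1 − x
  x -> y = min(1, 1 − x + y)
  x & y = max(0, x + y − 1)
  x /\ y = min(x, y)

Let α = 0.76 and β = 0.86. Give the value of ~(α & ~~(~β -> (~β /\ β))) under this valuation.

0.24

~β = 1 − 0.86 = 0.14
~β /\ β = min(0.14, 0.86) = 0.14
~β -> (~β /\ β) = min(1, 1 − 0.14 + 0.14) = min(1, 1.00) = 1.00
~(~β -> (~β /\ β)) = 1 − 1.00 = 0.00
~~(~β -> (~β /\ β)) = 1 − 0.00 = 1.00
α & ~~(~β -> (~β /\ β)) = max(0, 0.76 + 1.00 − 1) = max(0, 0.76) = 0.76
~(α & ~~(~β -> (~β /\ β))) = 1 − 0.76 = 0.24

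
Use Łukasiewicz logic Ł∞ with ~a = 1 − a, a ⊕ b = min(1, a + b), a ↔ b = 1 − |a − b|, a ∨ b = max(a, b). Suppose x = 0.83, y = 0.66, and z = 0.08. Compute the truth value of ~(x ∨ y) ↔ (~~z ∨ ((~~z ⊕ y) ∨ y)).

x ∨ y = max(0.83, 0.66) = 0.83
~(x ∨ y) = 1 − 0.83 = 0.17
~z = 1 − 0.08 = 0.92
~~z = 1 − 0.92 = 0.08
~~z ⊕ y = min(1, 0.08 + 0.66) = min(1, 0.74) = 0.74
(~~z ⊕ y) ∨ y = max(0.74, 0.66) = 0.74
~~z ∨ ((~~z ⊕ y) ∨ y) = max(0.08, 0.74) = 0.74
~(x ∨ y) ↔ (~~z ∨ ((~~z ⊕ y) ∨ y)) = 1 − |0.17 − 0.74| = 1 − 0.57 = 0.43

0.43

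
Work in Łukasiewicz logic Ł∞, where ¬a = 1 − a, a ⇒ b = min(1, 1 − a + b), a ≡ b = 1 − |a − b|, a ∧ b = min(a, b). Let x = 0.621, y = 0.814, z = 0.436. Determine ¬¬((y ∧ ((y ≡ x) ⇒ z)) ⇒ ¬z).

0.935

y ≡ x = 1 − |0.814 − 0.621| = 1 − 0.193 = 0.807
(y ≡ x) ⇒ z = min(1, 1 − 0.807 + 0.436) = min(1, 0.629) = 0.629
y ∧ ((y ≡ x) ⇒ z) = min(0.814, 0.629) = 0.629
¬z = 1 − 0.436 = 0.564
(y ∧ ((y ≡ x) ⇒ z)) ⇒ ¬z = min(1, 1 − 0.629 + 0.564) = min(1, 0.935) = 0.935
¬((y ∧ ((y ≡ x) ⇒ z)) ⇒ ¬z) = 1 − 0.935 = 0.065
¬¬((y ∧ ((y ≡ x) ⇒ z)) ⇒ ¬z) = 1 − 0.065 = 0.935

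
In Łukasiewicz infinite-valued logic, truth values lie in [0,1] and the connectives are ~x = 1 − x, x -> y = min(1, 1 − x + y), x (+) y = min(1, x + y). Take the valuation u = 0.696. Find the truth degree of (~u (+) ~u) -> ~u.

~u = 1 − 0.696 = 0.304
~u (+) ~u = min(1, 0.304 + 0.304) = min(1, 0.608) = 0.608
(~u (+) ~u) -> ~u = min(1, 1 − 0.608 + 0.304) = min(1, 0.696) = 0.696

0.696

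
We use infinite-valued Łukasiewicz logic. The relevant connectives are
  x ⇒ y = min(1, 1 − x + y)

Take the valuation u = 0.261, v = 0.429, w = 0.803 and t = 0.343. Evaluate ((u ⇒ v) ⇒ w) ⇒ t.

0.540

u ⇒ v = min(1, 1 − 0.261 + 0.429) = min(1, 1.168) = 1.000
(u ⇒ v) ⇒ w = min(1, 1 − 1.000 + 0.803) = min(1, 0.803) = 0.803
((u ⇒ v) ⇒ w) ⇒ t = min(1, 1 − 0.803 + 0.343) = min(1, 0.540) = 0.540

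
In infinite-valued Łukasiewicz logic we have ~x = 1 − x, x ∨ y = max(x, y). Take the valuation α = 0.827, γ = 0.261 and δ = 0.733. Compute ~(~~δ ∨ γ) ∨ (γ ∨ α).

~δ = 1 − 0.733 = 0.267
~~δ = 1 − 0.267 = 0.733
~~δ ∨ γ = max(0.733, 0.261) = 0.733
~(~~δ ∨ γ) = 1 − 0.733 = 0.267
γ ∨ α = max(0.261, 0.827) = 0.827
~(~~δ ∨ γ) ∨ (γ ∨ α) = max(0.267, 0.827) = 0.827

0.827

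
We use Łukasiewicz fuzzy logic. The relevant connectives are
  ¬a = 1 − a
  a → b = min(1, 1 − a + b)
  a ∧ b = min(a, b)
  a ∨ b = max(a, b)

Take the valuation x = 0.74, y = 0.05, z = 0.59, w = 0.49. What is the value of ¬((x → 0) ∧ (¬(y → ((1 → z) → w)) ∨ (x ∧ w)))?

0.74

x → 0 = min(1, 1 − 0.74 + 0.00) = min(1, 0.26) = 0.26
1 → z = min(1, 1 − 1.00 + 0.59) = min(1, 0.59) = 0.59
(1 → z) → w = min(1, 1 − 0.59 + 0.49) = min(1, 0.90) = 0.90
y → ((1 → z) → w) = min(1, 1 − 0.05 + 0.90) = min(1, 1.85) = 1.00
¬(y → ((1 → z) → w)) = 1 − 1.00 = 0.00
x ∧ w = min(0.74, 0.49) = 0.49
¬(y → ((1 → z) → w)) ∨ (x ∧ w) = max(0.00, 0.49) = 0.49
(x → 0) ∧ (¬(y → ((1 → z) → w)) ∨ (x ∧ w)) = min(0.26, 0.49) = 0.26
¬((x → 0) ∧ (¬(y → ((1 → z) → w)) ∨ (x ∧ w))) = 1 − 0.26 = 0.74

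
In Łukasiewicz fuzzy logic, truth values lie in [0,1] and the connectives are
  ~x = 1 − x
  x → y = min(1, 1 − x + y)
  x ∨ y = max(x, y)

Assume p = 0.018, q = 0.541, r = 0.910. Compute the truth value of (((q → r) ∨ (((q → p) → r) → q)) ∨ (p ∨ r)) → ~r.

q → r = min(1, 1 − 0.541 + 0.910) = min(1, 1.369) = 1.000
q → p = min(1, 1 − 0.541 + 0.018) = min(1, 0.477) = 0.477
(q → p) → r = min(1, 1 − 0.477 + 0.910) = min(1, 1.433) = 1.000
((q → p) → r) → q = min(1, 1 − 1.000 + 0.541) = min(1, 0.541) = 0.541
(q → r) ∨ (((q → p) → r) → q) = max(1.000, 0.541) = 1.000
p ∨ r = max(0.018, 0.910) = 0.910
((q → r) ∨ (((q → p) → r) → q)) ∨ (p ∨ r) = max(1.000, 0.910) = 1.000
~r = 1 − 0.910 = 0.090
(((q → r) ∨ (((q → p) → r) → q)) ∨ (p ∨ r)) → ~r = min(1, 1 − 1.000 + 0.090) = min(1, 0.090) = 0.090

0.090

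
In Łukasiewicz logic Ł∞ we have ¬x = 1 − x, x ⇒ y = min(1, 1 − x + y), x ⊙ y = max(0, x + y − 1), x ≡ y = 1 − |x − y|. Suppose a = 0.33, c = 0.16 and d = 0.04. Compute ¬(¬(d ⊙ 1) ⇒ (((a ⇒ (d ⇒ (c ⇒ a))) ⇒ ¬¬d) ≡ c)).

d ⊙ 1 = max(0, 0.04 + 1.00 − 1) = max(0, 0.04) = 0.04
¬(d ⊙ 1) = 1 − 0.04 = 0.96
c ⇒ a = min(1, 1 − 0.16 + 0.33) = min(1, 1.17) = 1.00
d ⇒ (c ⇒ a) = min(1, 1 − 0.04 + 1.00) = min(1, 1.96) = 1.00
a ⇒ (d ⇒ (c ⇒ a)) = min(1, 1 − 0.33 + 1.00) = min(1, 1.67) = 1.00
¬d = 1 − 0.04 = 0.96
¬¬d = 1 − 0.96 = 0.04
(a ⇒ (d ⇒ (c ⇒ a))) ⇒ ¬¬d = min(1, 1 − 1.00 + 0.04) = min(1, 0.04) = 0.04
((a ⇒ (d ⇒ (c ⇒ a))) ⇒ ¬¬d) ≡ c = 1 − |0.04 − 0.16| = 1 − 0.12 = 0.88
¬(d ⊙ 1) ⇒ (((a ⇒ (d ⇒ (c ⇒ a))) ⇒ ¬¬d) ≡ c) = min(1, 1 − 0.96 + 0.88) = min(1, 0.92) = 0.92
¬(¬(d ⊙ 1) ⇒ (((a ⇒ (d ⇒ (c ⇒ a))) ⇒ ¬¬d) ≡ c)) = 1 − 0.92 = 0.08

0.08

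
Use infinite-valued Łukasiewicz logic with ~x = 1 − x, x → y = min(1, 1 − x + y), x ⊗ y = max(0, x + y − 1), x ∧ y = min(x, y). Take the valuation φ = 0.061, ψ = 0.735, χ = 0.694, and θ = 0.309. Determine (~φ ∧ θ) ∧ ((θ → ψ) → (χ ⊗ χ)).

0.309

~φ = 1 − 0.061 = 0.939
~φ ∧ θ = min(0.939, 0.309) = 0.309
θ → ψ = min(1, 1 − 0.309 + 0.735) = min(1, 1.426) = 1.000
χ ⊗ χ = max(0, 0.694 + 0.694 − 1) = max(0, 0.388) = 0.388
(θ → ψ) → (χ ⊗ χ) = min(1, 1 − 1.000 + 0.388) = min(1, 0.388) = 0.388
(~φ ∧ θ) ∧ ((θ → ψ) → (χ ⊗ χ)) = min(0.309, 0.388) = 0.309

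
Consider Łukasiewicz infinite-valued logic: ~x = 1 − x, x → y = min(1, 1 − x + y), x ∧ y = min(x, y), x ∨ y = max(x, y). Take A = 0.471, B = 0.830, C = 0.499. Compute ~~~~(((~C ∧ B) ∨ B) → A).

0.641

~C = 1 − 0.499 = 0.501
~C ∧ B = min(0.501, 0.830) = 0.501
(~C ∧ B) ∨ B = max(0.501, 0.830) = 0.830
((~C ∧ B) ∨ B) → A = min(1, 1 − 0.830 + 0.471) = min(1, 0.641) = 0.641
~(((~C ∧ B) ∨ B) → A) = 1 − 0.641 = 0.359
~~(((~C ∧ B) ∨ B) → A) = 1 − 0.359 = 0.641
~~~(((~C ∧ B) ∨ B) → A) = 1 − 0.641 = 0.359
~~~~(((~C ∧ B) ∨ B) → A) = 1 − 0.359 = 0.641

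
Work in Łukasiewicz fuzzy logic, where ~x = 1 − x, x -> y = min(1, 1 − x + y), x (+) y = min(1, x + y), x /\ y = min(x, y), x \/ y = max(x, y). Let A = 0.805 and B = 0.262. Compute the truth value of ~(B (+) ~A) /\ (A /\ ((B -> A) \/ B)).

~A = 1 − 0.805 = 0.195
B (+) ~A = min(1, 0.262 + 0.195) = min(1, 0.457) = 0.457
~(B (+) ~A) = 1 − 0.457 = 0.543
B -> A = min(1, 1 − 0.262 + 0.805) = min(1, 1.543) = 1.000
(B -> A) \/ B = max(1.000, 0.262) = 1.000
A /\ ((B -> A) \/ B) = min(0.805, 1.000) = 0.805
~(B (+) ~A) /\ (A /\ ((B -> A) \/ B)) = min(0.543, 0.805) = 0.543

0.543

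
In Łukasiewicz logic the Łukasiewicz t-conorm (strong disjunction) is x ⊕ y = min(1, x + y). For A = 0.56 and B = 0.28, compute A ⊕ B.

A ⊕ B = min(1, 0.56 + 0.28) = min(1, 0.84) = 0.84
For comparison, the Gödel t-conorm max(x, y) would give 0.56.

0.84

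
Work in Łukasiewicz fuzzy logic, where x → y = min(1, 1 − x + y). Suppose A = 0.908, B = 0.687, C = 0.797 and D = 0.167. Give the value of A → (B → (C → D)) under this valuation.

C → D = min(1, 1 − 0.797 + 0.167) = min(1, 0.370) = 0.370
B → (C → D) = min(1, 1 − 0.687 + 0.370) = min(1, 0.683) = 0.683
A → (B → (C → D)) = min(1, 1 − 0.908 + 0.683) = min(1, 0.775) = 0.775

0.775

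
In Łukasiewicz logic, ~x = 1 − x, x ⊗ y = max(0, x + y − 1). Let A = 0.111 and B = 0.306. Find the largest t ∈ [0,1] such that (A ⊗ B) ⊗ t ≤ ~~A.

1.000

A ⊗ B = max(0, 0.111 + 0.306 − 1) = max(0, -0.583) = 0.000
So the left factor is A ⊗ B = 0.000.
~A = 1 − 0.111 = 0.889
~~A = 1 − 0.889 = 0.111
So the right-hand bound is ~~A = 0.111.
The residuum of the Łukasiewicz t-norm gives the supremum: min(1, 1 − 0.000 + 0.111).
1 − 0.000 + 0.111 = 1.111, so t = min(1, 1.111) = 1.000.
Check: 0.000 ⊗ 1.000 = max(0, 0.000) = 0.000 ≤ 0.111.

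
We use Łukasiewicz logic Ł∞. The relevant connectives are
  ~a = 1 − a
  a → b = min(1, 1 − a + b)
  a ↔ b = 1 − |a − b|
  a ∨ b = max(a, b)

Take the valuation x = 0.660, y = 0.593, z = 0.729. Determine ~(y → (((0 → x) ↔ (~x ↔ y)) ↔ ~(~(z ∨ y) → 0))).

0 → x = min(1, 1 − 0.000 + 0.660) = min(1, 1.660) = 1.000
~x = 1 − 0.660 = 0.340
~x ↔ y = 1 − |0.340 − 0.593| = 1 − 0.253 = 0.747
(0 → x) ↔ (~x ↔ y) = 1 − |1.000 − 0.747| = 1 − 0.253 = 0.747
z ∨ y = max(0.729, 0.593) = 0.729
~(z ∨ y) = 1 − 0.729 = 0.271
~(z ∨ y) → 0 = min(1, 1 − 0.271 + 0.000) = min(1, 0.729) = 0.729
~(~(z ∨ y) → 0) = 1 − 0.729 = 0.271
((0 → x) ↔ (~x ↔ y)) ↔ ~(~(z ∨ y) → 0) = 1 − |0.747 − 0.271| = 1 − 0.476 = 0.524
y → (((0 → x) ↔ (~x ↔ y)) ↔ ~(~(z ∨ y) → 0)) = min(1, 1 − 0.593 + 0.524) = min(1, 0.931) = 0.931
~(y → (((0 → x) ↔ (~x ↔ y)) ↔ ~(~(z ∨ y) → 0))) = 1 − 0.931 = 0.069

0.069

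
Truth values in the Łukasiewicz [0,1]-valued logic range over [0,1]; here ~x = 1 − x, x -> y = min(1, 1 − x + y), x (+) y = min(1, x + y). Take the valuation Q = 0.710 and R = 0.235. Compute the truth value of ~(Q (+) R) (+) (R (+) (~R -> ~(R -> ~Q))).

Q (+) R = min(1, 0.710 + 0.235) = min(1, 0.945) = 0.945
~(Q (+) R) = 1 − 0.945 = 0.055
~R = 1 − 0.235 = 0.765
~Q = 1 − 0.710 = 0.290
R -> ~Q = min(1, 1 − 0.235 + 0.290) = min(1, 1.055) = 1.000
~(R -> ~Q) = 1 − 1.000 = 0.000
~R -> ~(R -> ~Q) = min(1, 1 − 0.765 + 0.000) = min(1, 0.235) = 0.235
R (+) (~R -> ~(R -> ~Q)) = min(1, 0.235 + 0.235) = min(1, 0.470) = 0.470
~(Q (+) R) (+) (R (+) (~R -> ~(R -> ~Q))) = min(1, 0.055 + 0.470) = min(1, 0.525) = 0.525

0.525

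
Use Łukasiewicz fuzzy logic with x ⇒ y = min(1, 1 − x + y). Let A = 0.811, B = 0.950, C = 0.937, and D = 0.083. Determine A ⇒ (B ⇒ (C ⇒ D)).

C ⇒ D = min(1, 1 − 0.937 + 0.083) = min(1, 0.146) = 0.146
B ⇒ (C ⇒ D) = min(1, 1 − 0.950 + 0.146) = min(1, 0.196) = 0.196
A ⇒ (B ⇒ (C ⇒ D)) = min(1, 1 − 0.811 + 0.196) = min(1, 0.385) = 0.385

0.385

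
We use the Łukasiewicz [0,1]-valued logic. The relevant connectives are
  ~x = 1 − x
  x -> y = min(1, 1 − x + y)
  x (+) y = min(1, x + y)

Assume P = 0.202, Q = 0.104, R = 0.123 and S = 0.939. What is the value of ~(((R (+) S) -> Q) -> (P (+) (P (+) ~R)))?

0.000

R (+) S = min(1, 0.123 + 0.939) = min(1, 1.062) = 1.000
(R (+) S) -> Q = min(1, 1 − 1.000 + 0.104) = min(1, 0.104) = 0.104
~R = 1 − 0.123 = 0.877
P (+) ~R = min(1, 0.202 + 0.877) = min(1, 1.079) = 1.000
P (+) (P (+) ~R) = min(1, 0.202 + 1.000) = min(1, 1.202) = 1.000
((R (+) S) -> Q) -> (P (+) (P (+) ~R)) = min(1, 1 − 0.104 + 1.000) = min(1, 1.896) = 1.000
~(((R (+) S) -> Q) -> (P (+) (P (+) ~R))) = 1 − 1.000 = 0.000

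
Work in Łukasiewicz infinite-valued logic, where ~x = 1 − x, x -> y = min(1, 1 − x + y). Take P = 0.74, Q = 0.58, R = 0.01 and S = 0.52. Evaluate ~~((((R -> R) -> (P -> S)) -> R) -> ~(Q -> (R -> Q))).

0.77

R -> R = min(1, 1 − 0.01 + 0.01) = min(1, 1.00) = 1.00
P -> S = min(1, 1 − 0.74 + 0.52) = min(1, 0.78) = 0.78
(R -> R) -> (P -> S) = min(1, 1 − 1.00 + 0.78) = min(1, 0.78) = 0.78
((R -> R) -> (P -> S)) -> R = min(1, 1 − 0.78 + 0.01) = min(1, 0.23) = 0.23
R -> Q = min(1, 1 − 0.01 + 0.58) = min(1, 1.57) = 1.00
Q -> (R -> Q) = min(1, 1 − 0.58 + 1.00) = min(1, 1.42) = 1.00
~(Q -> (R -> Q)) = 1 − 1.00 = 0.00
(((R -> R) -> (P -> S)) -> R) -> ~(Q -> (R -> Q)) = min(1, 1 − 0.23 + 0.00) = min(1, 0.77) = 0.77
~((((R -> R) -> (P -> S)) -> R) -> ~(Q -> (R -> Q))) = 1 − 0.77 = 0.23
~~((((R -> R) -> (P -> S)) -> R) -> ~(Q -> (R -> Q))) = 1 − 0.23 = 0.77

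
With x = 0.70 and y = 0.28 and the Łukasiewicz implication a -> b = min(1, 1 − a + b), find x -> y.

x -> y = min(1, 1 − 0.70 + 0.28) = min(1, 0.58) = 0.58
For comparison, the Gödel implication (1 if a ≤ b else b) would give 0.28.

0.58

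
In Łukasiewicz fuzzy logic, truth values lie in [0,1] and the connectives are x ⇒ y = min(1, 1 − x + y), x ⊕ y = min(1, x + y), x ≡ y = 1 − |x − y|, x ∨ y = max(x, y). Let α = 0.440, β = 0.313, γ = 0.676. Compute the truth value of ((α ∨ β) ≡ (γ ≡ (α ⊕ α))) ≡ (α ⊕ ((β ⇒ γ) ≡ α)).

0.764

α ∨ β = max(0.440, 0.313) = 0.440
α ⊕ α = min(1, 0.440 + 0.440) = min(1, 0.880) = 0.880
γ ≡ (α ⊕ α) = 1 − |0.676 − 0.880| = 1 − 0.204 = 0.796
(α ∨ β) ≡ (γ ≡ (α ⊕ α)) = 1 − |0.440 − 0.796| = 1 − 0.356 = 0.644
β ⇒ γ = min(1, 1 − 0.313 + 0.676) = min(1, 1.363) = 1.000
(β ⇒ γ) ≡ α = 1 − |1.000 − 0.440| = 1 − 0.560 = 0.440
α ⊕ ((β ⇒ γ) ≡ α) = min(1, 0.440 + 0.440) = min(1, 0.880) = 0.880
((α ∨ β) ≡ (γ ≡ (α ⊕ α))) ≡ (α ⊕ ((β ⇒ γ) ≡ α)) = 1 − |0.644 − 0.880| = 1 − 0.236 = 0.764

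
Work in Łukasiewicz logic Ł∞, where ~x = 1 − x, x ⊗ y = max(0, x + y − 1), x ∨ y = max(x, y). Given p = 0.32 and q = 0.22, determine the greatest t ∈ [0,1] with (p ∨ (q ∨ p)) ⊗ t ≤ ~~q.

q ∨ p = max(0.22, 0.32) = 0.32
p ∨ (q ∨ p) = max(0.32, 0.32) = 0.32
So the left factor is p ∨ (q ∨ p) = 0.32.
~q = 1 − 0.22 = 0.78
~~q = 1 − 0.78 = 0.22
So the right-hand bound is ~~q = 0.22.
The residuum of the Łukasiewicz t-norm gives the supremum: min(1, 1 − 0.32 + 0.22).
1 − 0.32 + 0.22 = 0.90, so t = min(1, 0.90) = 0.90.
Check: 0.32 ⊗ 0.90 = max(0, 0.22) = 0.22 ≤ 0.22.

0.90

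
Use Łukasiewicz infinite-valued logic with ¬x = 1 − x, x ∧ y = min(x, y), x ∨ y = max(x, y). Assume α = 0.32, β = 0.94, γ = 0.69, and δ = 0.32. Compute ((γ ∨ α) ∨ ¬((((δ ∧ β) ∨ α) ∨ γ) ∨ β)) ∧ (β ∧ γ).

γ ∨ α = max(0.69, 0.32) = 0.69
δ ∧ β = min(0.32, 0.94) = 0.32
(δ ∧ β) ∨ α = max(0.32, 0.32) = 0.32
((δ ∧ β) ∨ α) ∨ γ = max(0.32, 0.69) = 0.69
(((δ ∧ β) ∨ α) ∨ γ) ∨ β = max(0.69, 0.94) = 0.94
¬((((δ ∧ β) ∨ α) ∨ γ) ∨ β) = 1 − 0.94 = 0.06
(γ ∨ α) ∨ ¬((((δ ∧ β) ∨ α) ∨ γ) ∨ β) = max(0.69, 0.06) = 0.69
β ∧ γ = min(0.94, 0.69) = 0.69
((γ ∨ α) ∨ ¬((((δ ∧ β) ∨ α) ∨ γ) ∨ β)) ∧ (β ∧ γ) = min(0.69, 0.69) = 0.69

0.69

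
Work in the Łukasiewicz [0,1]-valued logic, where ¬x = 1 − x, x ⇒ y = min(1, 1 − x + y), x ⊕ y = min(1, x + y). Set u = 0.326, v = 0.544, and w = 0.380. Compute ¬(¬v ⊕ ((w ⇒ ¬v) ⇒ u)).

¬v = 1 − 0.544 = 0.456
w ⇒ ¬v = min(1, 1 − 0.380 + 0.456) = min(1, 1.076) = 1.000
(w ⇒ ¬v) ⇒ u = min(1, 1 − 1.000 + 0.326) = min(1, 0.326) = 0.326
¬v ⊕ ((w ⇒ ¬v) ⇒ u) = min(1, 0.456 + 0.326) = min(1, 0.782) = 0.782
¬(¬v ⊕ ((w ⇒ ¬v) ⇒ u)) = 1 − 0.782 = 0.218

0.218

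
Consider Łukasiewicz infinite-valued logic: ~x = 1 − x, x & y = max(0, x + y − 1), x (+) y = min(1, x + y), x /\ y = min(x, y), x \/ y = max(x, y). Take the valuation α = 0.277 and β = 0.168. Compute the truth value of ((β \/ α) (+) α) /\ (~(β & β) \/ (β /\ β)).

β \/ α = max(0.168, 0.277) = 0.277
(β \/ α) (+) α = min(1, 0.277 + 0.277) = min(1, 0.554) = 0.554
β & β = max(0, 0.168 + 0.168 − 1) = max(0, -0.664) = 0.000
~(β & β) = 1 − 0.000 = 1.000
β /\ β = min(0.168, 0.168) = 0.168
~(β & β) \/ (β /\ β) = max(1.000, 0.168) = 1.000
((β \/ α) (+) α) /\ (~(β & β) \/ (β /\ β)) = min(0.554, 1.000) = 0.554

0.554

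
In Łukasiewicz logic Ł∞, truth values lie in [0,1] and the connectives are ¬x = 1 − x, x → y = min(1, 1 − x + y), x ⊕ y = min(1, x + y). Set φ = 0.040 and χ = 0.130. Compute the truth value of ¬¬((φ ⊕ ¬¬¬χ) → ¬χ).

0.960

¬χ = 1 − 0.130 = 0.870
¬¬χ = 1 − 0.870 = 0.130
¬¬¬χ = 1 − 0.130 = 0.870
φ ⊕ ¬¬¬χ = min(1, 0.040 + 0.870) = min(1, 0.910) = 0.910
(φ ⊕ ¬¬¬χ) → ¬χ = min(1, 1 − 0.910 + 0.870) = min(1, 0.960) = 0.960
¬((φ ⊕ ¬¬¬χ) → ¬χ) = 1 − 0.960 = 0.040
¬¬((φ ⊕ ¬¬¬χ) → ¬χ) = 1 − 0.040 = 0.960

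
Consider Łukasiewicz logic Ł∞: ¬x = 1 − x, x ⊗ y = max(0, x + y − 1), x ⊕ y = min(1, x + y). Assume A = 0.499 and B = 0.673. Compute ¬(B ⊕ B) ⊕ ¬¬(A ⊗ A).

0.000

B ⊕ B = min(1, 0.673 + 0.673) = min(1, 1.346) = 1.000
¬(B ⊕ B) = 1 − 1.000 = 0.000
A ⊗ A = max(0, 0.499 + 0.499 − 1) = max(0, -0.002) = 0.000
¬(A ⊗ A) = 1 − 0.000 = 1.000
¬¬(A ⊗ A) = 1 − 1.000 = 0.000
¬(B ⊕ B) ⊕ ¬¬(A ⊗ A) = min(1, 0.000 + 0.000) = min(1, 0.000) = 0.000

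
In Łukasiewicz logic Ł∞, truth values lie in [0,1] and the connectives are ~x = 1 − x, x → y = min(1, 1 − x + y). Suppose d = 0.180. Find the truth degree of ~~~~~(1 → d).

1 → d = min(1, 1 − 1.000 + 0.180) = min(1, 0.180) = 0.180
~(1 → d) = 1 − 0.180 = 0.820
~~(1 → d) = 1 − 0.820 = 0.180
~~~(1 → d) = 1 − 0.180 = 0.820
~~~~(1 → d) = 1 − 0.820 = 0.180
~~~~~(1 → d) = 1 − 0.180 = 0.820

0.820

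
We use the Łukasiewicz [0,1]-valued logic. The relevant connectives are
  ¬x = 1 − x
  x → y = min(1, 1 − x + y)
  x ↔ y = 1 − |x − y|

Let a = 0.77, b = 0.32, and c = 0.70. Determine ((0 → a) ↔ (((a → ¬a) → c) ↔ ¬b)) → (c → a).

1.00

0 → a = min(1, 1 − 0.00 + 0.77) = min(1, 1.77) = 1.00
¬a = 1 − 0.77 = 0.23
a → ¬a = min(1, 1 − 0.77 + 0.23) = min(1, 0.46) = 0.46
(a → ¬a) → c = min(1, 1 − 0.46 + 0.70) = min(1, 1.24) = 1.00
¬b = 1 − 0.32 = 0.68
((a → ¬a) → c) ↔ ¬b = 1 − |1.00 − 0.68| = 1 − 0.32 = 0.68
(0 → a) ↔ (((a → ¬a) → c) ↔ ¬b) = 1 − |1.00 − 0.68| = 1 − 0.32 = 0.68
c → a = min(1, 1 − 0.70 + 0.77) = min(1, 1.07) = 1.00
((0 → a) ↔ (((a → ¬a) → c) ↔ ¬b)) → (c → a) = min(1, 1 − 0.68 + 1.00) = min(1, 1.32) = 1.00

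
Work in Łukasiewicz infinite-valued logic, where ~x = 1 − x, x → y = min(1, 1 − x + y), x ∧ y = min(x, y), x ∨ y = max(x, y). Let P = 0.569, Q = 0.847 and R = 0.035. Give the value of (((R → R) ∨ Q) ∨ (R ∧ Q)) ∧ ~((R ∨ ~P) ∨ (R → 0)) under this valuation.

0.035

R → R = min(1, 1 − 0.035 + 0.035) = min(1, 1.000) = 1.000
(R → R) ∨ Q = max(1.000, 0.847) = 1.000
R ∧ Q = min(0.035, 0.847) = 0.035
((R → R) ∨ Q) ∨ (R ∧ Q) = max(1.000, 0.035) = 1.000
~P = 1 − 0.569 = 0.431
R ∨ ~P = max(0.035, 0.431) = 0.431
R → 0 = min(1, 1 − 0.035 + 0.000) = min(1, 0.965) = 0.965
(R ∨ ~P) ∨ (R → 0) = max(0.431, 0.965) = 0.965
~((R ∨ ~P) ∨ (R → 0)) = 1 − 0.965 = 0.035
(((R → R) ∨ Q) ∨ (R ∧ Q)) ∧ ~((R ∨ ~P) ∨ (R → 0)) = min(1.000, 0.035) = 0.035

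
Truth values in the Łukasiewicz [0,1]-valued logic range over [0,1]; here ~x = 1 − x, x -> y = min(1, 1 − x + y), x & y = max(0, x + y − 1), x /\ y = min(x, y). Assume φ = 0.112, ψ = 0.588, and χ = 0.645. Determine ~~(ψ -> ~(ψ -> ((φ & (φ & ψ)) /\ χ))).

φ & ψ = max(0, 0.112 + 0.588 − 1) = max(0, -0.300) = 0.000
φ & (φ & ψ) = max(0, 0.112 + 0.000 − 1) = max(0, -0.888) = 0.000
(φ & (φ & ψ)) /\ χ = min(0.000, 0.645) = 0.000
ψ -> ((φ & (φ & ψ)) /\ χ) = min(1, 1 − 0.588 + 0.000) = min(1, 0.412) = 0.412
~(ψ -> ((φ & (φ & ψ)) /\ χ)) = 1 − 0.412 = 0.588
ψ -> ~(ψ -> ((φ & (φ & ψ)) /\ χ)) = min(1, 1 − 0.588 + 0.588) = min(1, 1.000) = 1.000
~(ψ -> ~(ψ -> ((φ & (φ & ψ)) /\ χ))) = 1 − 1.000 = 0.000
~~(ψ -> ~(ψ -> ((φ & (φ & ψ)) /\ χ))) = 1 − 0.000 = 1.000

1.000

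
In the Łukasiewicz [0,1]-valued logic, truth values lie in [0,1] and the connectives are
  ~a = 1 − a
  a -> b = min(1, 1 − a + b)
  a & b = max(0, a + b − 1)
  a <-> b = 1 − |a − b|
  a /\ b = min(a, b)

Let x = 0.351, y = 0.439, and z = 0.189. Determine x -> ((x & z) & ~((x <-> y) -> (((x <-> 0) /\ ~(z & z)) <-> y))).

0.649

x & z = max(0, 0.351 + 0.189 − 1) = max(0, -0.460) = 0.000
x <-> y = 1 − |0.351 − 0.439| = 1 − 0.088 = 0.912
x <-> 0 = 1 − |0.351 − 0.000| = 1 − 0.351 = 0.649
z & z = max(0, 0.189 + 0.189 − 1) = max(0, -0.622) = 0.000
~(z & z) = 1 − 0.000 = 1.000
(x <-> 0) /\ ~(z & z) = min(0.649, 1.000) = 0.649
((x <-> 0) /\ ~(z & z)) <-> y = 1 − |0.649 − 0.439| = 1 − 0.210 = 0.790
(x <-> y) -> (((x <-> 0) /\ ~(z & z)) <-> y) = min(1, 1 − 0.912 + 0.790) = min(1, 0.878) = 0.878
~((x <-> y) -> (((x <-> 0) /\ ~(z & z)) <-> y)) = 1 − 0.878 = 0.122
(x & z) & ~((x <-> y) -> (((x <-> 0) /\ ~(z & z)) <-> y)) = max(0, 0.000 + 0.122 − 1) = max(0, -0.878) = 0.000
x -> ((x & z) & ~((x <-> y) -> (((x <-> 0) /\ ~(z & z)) <-> y))) = min(1, 1 − 0.351 + 0.000) = min(1, 0.649) = 0.649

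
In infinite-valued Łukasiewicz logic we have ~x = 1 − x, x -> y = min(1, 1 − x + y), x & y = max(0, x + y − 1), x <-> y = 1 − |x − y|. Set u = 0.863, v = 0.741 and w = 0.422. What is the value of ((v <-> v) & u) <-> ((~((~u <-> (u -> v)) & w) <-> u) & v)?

0.741

v <-> v = 1 − |0.741 − 0.741| = 1 − 0.000 = 1.000
(v <-> v) & u = max(0, 1.000 + 0.863 − 1) = max(0, 0.863) = 0.863
~u = 1 − 0.863 = 0.137
u -> v = min(1, 1 − 0.863 + 0.741) = min(1, 0.878) = 0.878
~u <-> (u -> v) = 1 − |0.137 − 0.878| = 1 − 0.741 = 0.259
(~u <-> (u -> v)) & w = max(0, 0.259 + 0.422 − 1) = max(0, -0.319) = 0.000
~((~u <-> (u -> v)) & w) = 1 − 0.000 = 1.000
~((~u <-> (u -> v)) & w) <-> u = 1 − |1.000 − 0.863| = 1 − 0.137 = 0.863
(~((~u <-> (u -> v)) & w) <-> u) & v = max(0, 0.863 + 0.741 − 1) = max(0, 0.604) = 0.604
((v <-> v) & u) <-> ((~((~u <-> (u -> v)) & w) <-> u) & v) = 1 − |0.863 − 0.604| = 1 − 0.259 = 0.741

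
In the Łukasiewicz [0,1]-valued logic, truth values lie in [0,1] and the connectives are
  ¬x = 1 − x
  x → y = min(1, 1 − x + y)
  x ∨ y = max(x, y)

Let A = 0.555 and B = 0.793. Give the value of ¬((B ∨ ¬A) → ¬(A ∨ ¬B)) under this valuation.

¬A = 1 − 0.555 = 0.445
B ∨ ¬A = max(0.793, 0.445) = 0.793
¬B = 1 − 0.793 = 0.207
A ∨ ¬B = max(0.555, 0.207) = 0.555
¬(A ∨ ¬B) = 1 − 0.555 = 0.445
(B ∨ ¬A) → ¬(A ∨ ¬B) = min(1, 1 − 0.793 + 0.445) = min(1, 0.652) = 0.652
¬((B ∨ ¬A) → ¬(A ∨ ¬B)) = 1 − 0.652 = 0.348

0.348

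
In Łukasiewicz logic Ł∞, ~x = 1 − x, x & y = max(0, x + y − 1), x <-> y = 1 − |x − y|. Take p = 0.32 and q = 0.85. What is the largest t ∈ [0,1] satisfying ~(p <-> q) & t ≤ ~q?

p <-> q = 1 − |0.32 − 0.85| = 1 − 0.53 = 0.47
~(p <-> q) = 1 − 0.47 = 0.53
So the left factor is ~(p <-> q) = 0.53.
~q = 1 − 0.85 = 0.15
So the right-hand bound is ~q = 0.15.
The residuum of the Łukasiewicz t-norm gives the supremum: min(1, 1 − 0.53 + 0.15).
1 − 0.53 + 0.15 = 0.62, so t = min(1, 0.62) = 0.62.
Check: 0.53 & 0.62 = max(0, 0.15) = 0.15 ≤ 0.15.

0.62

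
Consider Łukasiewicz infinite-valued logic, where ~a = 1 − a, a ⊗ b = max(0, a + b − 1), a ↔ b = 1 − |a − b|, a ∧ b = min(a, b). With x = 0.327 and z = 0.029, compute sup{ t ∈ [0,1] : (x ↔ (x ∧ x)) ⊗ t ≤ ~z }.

0.971

x ∧ x = min(0.327, 0.327) = 0.327
x ↔ (x ∧ x) = 1 − |0.327 − 0.327| = 1 − 0.000 = 1.000
So the left factor is x ↔ (x ∧ x) = 1.000.
~z = 1 − 0.029 = 0.971
So the right-hand bound is ~z = 0.971.
The residuum of the Łukasiewicz t-norm gives the supremum: min(1, 1 − 1.000 + 0.971).
1 − 1.000 + 0.971 = 0.971, so t = min(1, 0.971) = 0.971.
Check: 1.000 ⊗ 0.971 = max(0, 0.971) = 0.971 ≤ 0.971.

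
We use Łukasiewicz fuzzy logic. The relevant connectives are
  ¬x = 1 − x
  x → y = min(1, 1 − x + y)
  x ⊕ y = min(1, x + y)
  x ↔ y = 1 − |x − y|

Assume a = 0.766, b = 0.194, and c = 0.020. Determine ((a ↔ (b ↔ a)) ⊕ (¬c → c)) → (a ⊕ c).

b ↔ a = 1 − |0.194 − 0.766| = 1 − 0.572 = 0.428
a ↔ (b ↔ a) = 1 − |0.766 − 0.428| = 1 − 0.338 = 0.662
¬c = 1 − 0.020 = 0.980
¬c → c = min(1, 1 − 0.980 + 0.020) = min(1, 0.040) = 0.040
(a ↔ (b ↔ a)) ⊕ (¬c → c) = min(1, 0.662 + 0.040) = min(1, 0.702) = 0.702
a ⊕ c = min(1, 0.766 + 0.020) = min(1, 0.786) = 0.786
((a ↔ (b ↔ a)) ⊕ (¬c → c)) → (a ⊕ c) = min(1, 1 − 0.702 + 0.786) = min(1, 1.084) = 1.000

1.000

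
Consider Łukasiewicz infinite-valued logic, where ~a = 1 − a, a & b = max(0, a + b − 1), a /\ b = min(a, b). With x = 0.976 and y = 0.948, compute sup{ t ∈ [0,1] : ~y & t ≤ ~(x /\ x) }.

~y = 1 − 0.948 = 0.052
So the left factor is ~y = 0.052.
x /\ x = min(0.976, 0.976) = 0.976
~(x /\ x) = 1 − 0.976 = 0.024
So the right-hand bound is ~(x /\ x) = 0.024.
The residuum of the Łukasiewicz t-norm gives the supremum: min(1, 1 − 0.052 + 0.024).
1 − 0.052 + 0.024 = 0.972, so t = min(1, 0.972) = 0.972.
Check: 0.052 & 0.972 = max(0, 0.024) = 0.024 ≤ 0.024.

0.972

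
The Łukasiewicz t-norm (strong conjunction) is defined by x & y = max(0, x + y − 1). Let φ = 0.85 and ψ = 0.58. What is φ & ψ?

0.43

φ & ψ = max(0, 0.85 + 0.58 − 1) = max(0, 0.43) = 0.43
For comparison, the Gödel (minimum) t-norm min(x, y) would give 0.58.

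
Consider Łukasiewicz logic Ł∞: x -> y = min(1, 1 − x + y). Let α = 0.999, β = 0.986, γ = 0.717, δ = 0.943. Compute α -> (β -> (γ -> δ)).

1.000

γ -> δ = min(1, 1 − 0.717 + 0.943) = min(1, 1.226) = 1.000
β -> (γ -> δ) = min(1, 1 − 0.986 + 1.000) = min(1, 1.014) = 1.000
α -> (β -> (γ -> δ)) = min(1, 1 − 0.999 + 1.000) = min(1, 1.001) = 1.000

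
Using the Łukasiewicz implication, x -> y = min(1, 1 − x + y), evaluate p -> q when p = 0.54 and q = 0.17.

0.63

p -> q = min(1, 1 − 0.54 + 0.17) = min(1, 0.63) = 0.63
For comparison, the Gödel implication (1 if x ≤ y else y) would give 0.17.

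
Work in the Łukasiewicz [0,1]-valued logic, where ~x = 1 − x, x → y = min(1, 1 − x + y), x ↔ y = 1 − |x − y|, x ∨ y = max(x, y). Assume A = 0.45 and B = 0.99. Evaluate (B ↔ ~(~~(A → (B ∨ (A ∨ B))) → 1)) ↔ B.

A ∨ B = max(0.45, 0.99) = 0.99
B ∨ (A ∨ B) = max(0.99, 0.99) = 0.99
A → (B ∨ (A ∨ B)) = min(1, 1 − 0.45 + 0.99) = min(1, 1.54) = 1.00
~(A → (B ∨ (A ∨ B))) = 1 − 1.00 = 0.00
~~(A → (B ∨ (A ∨ B))) = 1 − 0.00 = 1.00
~~(A → (B ∨ (A ∨ B))) → 1 = min(1, 1 − 1.00 + 1.00) = min(1, 1.00) = 1.00
~(~~(A → (B ∨ (A ∨ B))) → 1) = 1 − 1.00 = 0.00
B ↔ ~(~~(A → (B ∨ (A ∨ B))) → 1) = 1 − |0.99 − 0.00| = 1 − 0.99 = 0.01
(B ↔ ~(~~(A → (B ∨ (A ∨ B))) → 1)) ↔ B = 1 − |0.01 − 0.99| = 1 − 0.98 = 0.02

0.02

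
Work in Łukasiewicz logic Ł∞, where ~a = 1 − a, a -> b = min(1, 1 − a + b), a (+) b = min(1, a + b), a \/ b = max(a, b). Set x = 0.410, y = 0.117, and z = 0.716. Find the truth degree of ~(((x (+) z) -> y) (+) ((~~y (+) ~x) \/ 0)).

x (+) z = min(1, 0.410 + 0.716) = min(1, 1.126) = 1.000
(x (+) z) -> y = min(1, 1 − 1.000 + 0.117) = min(1, 0.117) = 0.117
~y = 1 − 0.117 = 0.883
~~y = 1 − 0.883 = 0.117
~x = 1 − 0.410 = 0.590
~~y (+) ~x = min(1, 0.117 + 0.590) = min(1, 0.707) = 0.707
(~~y (+) ~x) \/ 0 = max(0.707, 0.000) = 0.707
((x (+) z) -> y) (+) ((~~y (+) ~x) \/ 0) = min(1, 0.117 + 0.707) = min(1, 0.824) = 0.824
~(((x (+) z) -> y) (+) ((~~y (+) ~x) \/ 0)) = 1 − 0.824 = 0.176

0.176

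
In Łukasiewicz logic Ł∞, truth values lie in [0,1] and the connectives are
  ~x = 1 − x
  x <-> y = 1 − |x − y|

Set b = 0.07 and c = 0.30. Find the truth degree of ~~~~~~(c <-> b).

0.77

c <-> b = 1 − |0.30 − 0.07| = 1 − 0.23 = 0.77
~(c <-> b) = 1 − 0.77 = 0.23
~~(c <-> b) = 1 − 0.23 = 0.77
~~~(c <-> b) = 1 − 0.77 = 0.23
~~~~(c <-> b) = 1 − 0.23 = 0.77
~~~~~(c <-> b) = 1 − 0.77 = 0.23
~~~~~~(c <-> b) = 1 − 0.23 = 0.77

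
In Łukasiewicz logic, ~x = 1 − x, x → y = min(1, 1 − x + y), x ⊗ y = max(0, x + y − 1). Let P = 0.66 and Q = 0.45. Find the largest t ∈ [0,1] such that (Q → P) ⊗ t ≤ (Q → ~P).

Q → P = min(1, 1 − 0.45 + 0.66) = min(1, 1.21) = 1.00
So the left factor is Q → P = 1.00.
~P = 1 − 0.66 = 0.34
Q → ~P = min(1, 1 − 0.45 + 0.34) = min(1, 0.89) = 0.89
So the right-hand bound is Q → ~P = 0.89.
The residuum of the Łukasiewicz t-norm gives the supremum: min(1, 1 − 1.00 + 0.89).
1 − 1.00 + 0.89 = 0.89, so t = min(1, 0.89) = 0.89.
Check: 1.00 ⊗ 0.89 = max(0, 0.89) = 0.89 ≤ 0.89.

0.89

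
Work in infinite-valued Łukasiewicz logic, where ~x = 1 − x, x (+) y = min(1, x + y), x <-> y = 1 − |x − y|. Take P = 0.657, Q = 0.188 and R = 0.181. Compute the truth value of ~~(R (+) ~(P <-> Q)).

P <-> Q = 1 − |0.657 − 0.188| = 1 − 0.469 = 0.531
~(P <-> Q) = 1 − 0.531 = 0.469
R (+) ~(P <-> Q) = min(1, 0.181 + 0.469) = min(1, 0.650) = 0.650
~(R (+) ~(P <-> Q)) = 1 − 0.650 = 0.350
~~(R (+) ~(P <-> Q)) = 1 − 0.350 = 0.650

0.650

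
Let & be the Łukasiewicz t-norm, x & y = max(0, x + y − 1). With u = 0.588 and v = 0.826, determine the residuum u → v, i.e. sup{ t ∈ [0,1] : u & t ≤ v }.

1.000

The residuum of the Łukasiewicz t-norm gives the supremum: min(1, 1 − 0.588 + 0.826).
1 − 0.588 + 0.826 = 1.238, so t = min(1, 1.238) = 1.000.
Check: 0.588 & 1.000 = max(0, 0.588) = 0.588 ≤ 0.826.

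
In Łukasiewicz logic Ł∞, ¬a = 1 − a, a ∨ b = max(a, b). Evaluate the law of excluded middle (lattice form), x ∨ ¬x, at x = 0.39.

0.61

¬x = 1 − 0.39 = 0.61
x ∨ ¬x = max(0.39, 0.61) = 0.61
(The value 0.61 < 1 shows this instance is not satisfied; not a Ł∞-tautology — its value is max(a, 1−a).)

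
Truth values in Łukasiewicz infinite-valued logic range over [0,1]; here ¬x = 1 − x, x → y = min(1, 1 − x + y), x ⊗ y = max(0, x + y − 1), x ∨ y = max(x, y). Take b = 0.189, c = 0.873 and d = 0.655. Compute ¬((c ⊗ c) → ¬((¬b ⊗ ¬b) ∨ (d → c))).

0.746

c ⊗ c = max(0, 0.873 + 0.873 − 1) = max(0, 0.746) = 0.746
¬b = 1 − 0.189 = 0.811
¬b ⊗ ¬b = max(0, 0.811 + 0.811 − 1) = max(0, 0.622) = 0.622
d → c = min(1, 1 − 0.655 + 0.873) = min(1, 1.218) = 1.000
(¬b ⊗ ¬b) ∨ (d → c) = max(0.622, 1.000) = 1.000
¬((¬b ⊗ ¬b) ∨ (d → c)) = 1 − 1.000 = 0.000
(c ⊗ c) → ¬((¬b ⊗ ¬b) ∨ (d → c)) = min(1, 1 − 0.746 + 0.000) = min(1, 0.254) = 0.254
¬((c ⊗ c) → ¬((¬b ⊗ ¬b) ∨ (d → c))) = 1 − 0.254 = 0.746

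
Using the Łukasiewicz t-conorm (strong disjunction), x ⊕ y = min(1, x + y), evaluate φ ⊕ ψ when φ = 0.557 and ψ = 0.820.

1.000

φ ⊕ ψ = min(1, 0.557 + 0.820) = min(1, 1.377) = 1.000
For comparison, the Gödel t-conorm max(x, y) would give 0.820.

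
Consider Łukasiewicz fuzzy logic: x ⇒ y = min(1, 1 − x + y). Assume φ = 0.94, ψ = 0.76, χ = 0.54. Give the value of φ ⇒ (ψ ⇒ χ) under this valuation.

0.84

ψ ⇒ χ = min(1, 1 − 0.76 + 0.54) = min(1, 0.78) = 0.78
φ ⇒ (ψ ⇒ χ) = min(1, 1 − 0.94 + 0.78) = min(1, 0.84) = 0.84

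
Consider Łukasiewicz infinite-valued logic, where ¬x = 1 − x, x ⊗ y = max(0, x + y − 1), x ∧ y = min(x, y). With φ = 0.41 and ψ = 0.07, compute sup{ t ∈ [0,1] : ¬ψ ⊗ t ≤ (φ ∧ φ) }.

0.48

¬ψ = 1 − 0.07 = 0.93
So the left factor is ¬ψ = 0.93.
φ ∧ φ = min(0.41, 0.41) = 0.41
So the right-hand bound is φ ∧ φ = 0.41.
The residuum of the Łukasiewicz t-norm gives the supremum: min(1, 1 − 0.93 + 0.41).
1 − 0.93 + 0.41 = 0.48, so t = min(1, 0.48) = 0.48.
Check: 0.93 ⊗ 0.48 = max(0, 0.41) = 0.41 ≤ 0.41.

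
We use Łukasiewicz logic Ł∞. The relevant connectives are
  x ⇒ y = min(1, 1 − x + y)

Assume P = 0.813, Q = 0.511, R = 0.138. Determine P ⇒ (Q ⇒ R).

Q ⇒ R = min(1, 1 − 0.511 + 0.138) = min(1, 0.627) = 0.627
P ⇒ (Q ⇒ R) = min(1, 1 − 0.813 + 0.627) = min(1, 0.814) = 0.814

0.814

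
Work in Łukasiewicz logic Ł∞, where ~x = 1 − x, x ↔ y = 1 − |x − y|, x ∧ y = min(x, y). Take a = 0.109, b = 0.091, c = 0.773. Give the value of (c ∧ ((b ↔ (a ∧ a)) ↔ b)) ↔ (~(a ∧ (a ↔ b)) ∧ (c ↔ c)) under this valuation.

a ∧ a = min(0.109, 0.109) = 0.109
b ↔ (a ∧ a) = 1 − |0.091 − 0.109| = 1 − 0.018 = 0.982
(b ↔ (a ∧ a)) ↔ b = 1 − |0.982 − 0.091| = 1 − 0.891 = 0.109
c ∧ ((b ↔ (a ∧ a)) ↔ b) = min(0.773, 0.109) = 0.109
a ↔ b = 1 − |0.109 − 0.091| = 1 − 0.018 = 0.982
a ∧ (a ↔ b) = min(0.109, 0.982) = 0.109
~(a ∧ (a ↔ b)) = 1 − 0.109 = 0.891
c ↔ c = 1 − |0.773 − 0.773| = 1 − 0.000 = 1.000
~(a ∧ (a ↔ b)) ∧ (c ↔ c) = min(0.891, 1.000) = 0.891
(c ∧ ((b ↔ (a ∧ a)) ↔ b)) ↔ (~(a ∧ (a ↔ b)) ∧ (c ↔ c)) = 1 − |0.109 − 0.891| = 1 − 0.782 = 0.218

0.218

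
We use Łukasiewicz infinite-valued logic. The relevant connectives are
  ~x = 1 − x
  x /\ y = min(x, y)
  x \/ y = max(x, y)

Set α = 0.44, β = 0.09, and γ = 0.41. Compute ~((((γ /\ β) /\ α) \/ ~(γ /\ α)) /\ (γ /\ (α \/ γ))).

0.59

γ /\ β = min(0.41, 0.09) = 0.09
(γ /\ β) /\ α = min(0.09, 0.44) = 0.09
γ /\ α = min(0.41, 0.44) = 0.41
~(γ /\ α) = 1 − 0.41 = 0.59
((γ /\ β) /\ α) \/ ~(γ /\ α) = max(0.09, 0.59) = 0.59
α \/ γ = max(0.44, 0.41) = 0.44
γ /\ (α \/ γ) = min(0.41, 0.44) = 0.41
(((γ /\ β) /\ α) \/ ~(γ /\ α)) /\ (γ /\ (α \/ γ)) = min(0.59, 0.41) = 0.41
~((((γ /\ β) /\ α) \/ ~(γ /\ α)) /\ (γ /\ (α \/ γ))) = 1 − 0.41 = 0.59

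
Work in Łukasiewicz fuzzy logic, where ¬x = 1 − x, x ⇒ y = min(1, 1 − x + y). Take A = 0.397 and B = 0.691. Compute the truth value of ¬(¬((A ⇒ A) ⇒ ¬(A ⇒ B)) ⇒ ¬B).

A ⇒ A = min(1, 1 − 0.397 + 0.397) = min(1, 1.000) = 1.000
A ⇒ B = min(1, 1 − 0.397 + 0.691) = min(1, 1.294) = 1.000
¬(A ⇒ B) = 1 − 1.000 = 0.000
(A ⇒ A) ⇒ ¬(A ⇒ B) = min(1, 1 − 1.000 + 0.000) = min(1, 0.000) = 0.000
¬((A ⇒ A) ⇒ ¬(A ⇒ B)) = 1 − 0.000 = 1.000
¬B = 1 − 0.691 = 0.309
¬((A ⇒ A) ⇒ ¬(A ⇒ B)) ⇒ ¬B = min(1, 1 − 1.000 + 0.309) = min(1, 0.309) = 0.309
¬(¬((A ⇒ A) ⇒ ¬(A ⇒ B)) ⇒ ¬B) = 1 − 0.309 = 0.691

0.691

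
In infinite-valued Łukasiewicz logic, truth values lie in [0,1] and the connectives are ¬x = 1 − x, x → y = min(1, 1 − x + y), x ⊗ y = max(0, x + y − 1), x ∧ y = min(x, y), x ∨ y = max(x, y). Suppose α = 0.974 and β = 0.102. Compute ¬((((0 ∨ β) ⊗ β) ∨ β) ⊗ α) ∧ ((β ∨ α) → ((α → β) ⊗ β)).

0.026

0 ∨ β = max(0.000, 0.102) = 0.102
(0 ∨ β) ⊗ β = max(0, 0.102 + 0.102 − 1) = max(0, -0.796) = 0.000
((0 ∨ β) ⊗ β) ∨ β = max(0.000, 0.102) = 0.102
(((0 ∨ β) ⊗ β) ∨ β) ⊗ α = max(0, 0.102 + 0.974 − 1) = max(0, 0.076) = 0.076
¬((((0 ∨ β) ⊗ β) ∨ β) ⊗ α) = 1 − 0.076 = 0.924
β ∨ α = max(0.102, 0.974) = 0.974
α → β = min(1, 1 − 0.974 + 0.102) = min(1, 0.128) = 0.128
(α → β) ⊗ β = max(0, 0.128 + 0.102 − 1) = max(0, -0.770) = 0.000
(β ∨ α) → ((α → β) ⊗ β) = min(1, 1 − 0.974 + 0.000) = min(1, 0.026) = 0.026
¬((((0 ∨ β) ⊗ β) ∨ β) ⊗ α) ∧ ((β ∨ α) → ((α → β) ⊗ β)) = min(0.924, 0.026) = 0.026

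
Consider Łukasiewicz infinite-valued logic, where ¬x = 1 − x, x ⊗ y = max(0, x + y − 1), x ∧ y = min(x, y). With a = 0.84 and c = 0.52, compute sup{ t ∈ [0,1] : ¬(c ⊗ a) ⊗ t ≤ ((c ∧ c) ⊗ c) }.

0.40

c ⊗ a = max(0, 0.52 + 0.84 − 1) = max(0, 0.36) = 0.36
¬(c ⊗ a) = 1 − 0.36 = 0.64
So the left factor is ¬(c ⊗ a) = 0.64.
c ∧ c = min(0.52, 0.52) = 0.52
(c ∧ c) ⊗ c = max(0, 0.52 + 0.52 − 1) = max(0, 0.04) = 0.04
So the right-hand bound is (c ∧ c) ⊗ c = 0.04.
The residuum of the Łukasiewicz t-norm gives the supremum: min(1, 1 − 0.64 + 0.04).
1 − 0.64 + 0.04 = 0.40, so t = min(1, 0.40) = 0.40.
Check: 0.64 ⊗ 0.40 = max(0, 0.04) = 0.04 ≤ 0.04.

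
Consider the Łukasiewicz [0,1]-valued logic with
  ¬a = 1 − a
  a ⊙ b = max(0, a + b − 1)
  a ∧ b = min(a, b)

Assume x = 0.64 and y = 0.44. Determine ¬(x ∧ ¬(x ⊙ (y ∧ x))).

y ∧ x = min(0.44, 0.64) = 0.44
x ⊙ (y ∧ x) = max(0, 0.64 + 0.44 − 1) = max(0, 0.08) = 0.08
¬(x ⊙ (y ∧ x)) = 1 − 0.08 = 0.92
x ∧ ¬(x ⊙ (y ∧ x)) = min(0.64, 0.92) = 0.64
¬(x ∧ ¬(x ⊙ (y ∧ x))) = 1 − 0.64 = 0.36

0.36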